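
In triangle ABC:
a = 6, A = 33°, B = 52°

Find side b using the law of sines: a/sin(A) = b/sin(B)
a/sin(A) = b/sin(B)  ⇒  b = a·sin(B)/sin(A) = 6·sin(52°)/sin(33°)
sin(52°) ≈ 0.788011, sin(33°) ≈ 0.544639
b ≈ 6·0.788011/0.544639 ≈ 4.72806/0.544639 ≈ 8.6811

b = 8.681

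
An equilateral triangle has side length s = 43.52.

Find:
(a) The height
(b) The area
(a) The height splits the triangle into two 30-60-90 halves: h = s·√3/2 = 43.52·1.73205/2 ≈ 75.3789/2 ≈ 37.6894
(b) Area = (√3/4)·s² = (√3/4)·43.52² = (√3/4)·1893.9904 ≈ 0.433013·1893.9904 ≈ 820.122

Height = 37.69, Area = 820.1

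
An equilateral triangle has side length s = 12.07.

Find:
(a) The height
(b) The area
(a) The height splits the triangle into two 30-60-90 halves: h = s·√3/2 = 12.07·1.73205/2 ≈ 20.9059/2 ≈ 10.4529
(b) Area = (√3/4)·s² = (√3/4)·12.07² = (√3/4)·145.6849 ≈ 0.433013·145.6849 ≈ 63.0834

Height = 10.45, Area = 63.08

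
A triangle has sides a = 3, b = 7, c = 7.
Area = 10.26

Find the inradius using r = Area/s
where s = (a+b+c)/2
s = (3 + 7 + 7)/2 = 17/2 = 8.5
r = Area/s = 10.26/8.5 ≈ 1.20706

r = 1.207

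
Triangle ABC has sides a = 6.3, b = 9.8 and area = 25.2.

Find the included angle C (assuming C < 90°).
Area = ½·a·b·sin(C)  ⇒  sin(C) = 2·Area/(a·b) = 2·25.2/(6.3·9.8) = 50.4/61.74 ≈ 0.816327
C = arcsin(0.816327) ≈ 54.7187° (taking the acute solution since C < 90°)

C = 54.72°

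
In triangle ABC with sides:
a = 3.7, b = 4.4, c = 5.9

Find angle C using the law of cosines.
c² = a² + b² − 2ab·cos(C)  ⇒  cos(C) = (a² + b² − c²)/(2ab)
cos(C) = (3.7² + 4.4² − 5.9²)/(2·3.7·4.4) = (13.69 + 19.36 − 34.81)/32.56 = -1.76/32.56 ≈ -0.0540541
C = arccos(-0.0540541) ≈ 93.0986°

C = 93.1°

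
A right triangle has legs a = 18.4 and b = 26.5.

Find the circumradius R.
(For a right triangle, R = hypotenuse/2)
Hypotenuse c = √(a² + b²) = √(338.56 + 702.25) = √1040.81 ≈ 32.2616
R = c/2 ≈ 32.2616/2 ≈ 16.1308

R = 16.13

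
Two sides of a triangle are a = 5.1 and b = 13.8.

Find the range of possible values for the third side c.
Triangle inequality: |a − b| < c < a + b
|a − b| = |5.1 − 13.8| = 8.7
a + b = 5.1 + 13.8 = 18.9

8.7 < c < 18.9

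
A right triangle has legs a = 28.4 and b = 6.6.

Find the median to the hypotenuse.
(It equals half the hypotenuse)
Hypotenuse c = √(a² + b²) = √(806.56 + 43.56) = √850.12 ≈ 29.1568
Median to hypotenuse = c/2 ≈ 29.1568/2 ≈ 14.5784

Median = 14.58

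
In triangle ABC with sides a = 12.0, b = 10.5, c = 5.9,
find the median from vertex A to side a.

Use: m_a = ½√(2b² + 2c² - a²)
m_a = ½√(2·10.5² + 2·5.9² − 12.0²) = ½√(2·110.25 + 2·34.81 − 144) = ½√(220.5 + 69.62 − 144) = ½√146.12
√146.12 ≈ 12.088, so m_a ≈ 6.04401

m_a = 6.044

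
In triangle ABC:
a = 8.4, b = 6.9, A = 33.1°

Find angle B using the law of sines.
a/sin(A) = b/sin(B)  ⇒  sin(B) = b·sin(A)/a = 6.9·sin(33.1°)/8.4
sin(33.1°) ≈ 0.546102
sin(B) ≈ 6.9·0.546102/8.4 ≈ 3.7681/8.4 ≈ 0.448584
B = arcsin(0.448584) ≈ 26.6529°
(Since b ≤ a we need B ≤ A, so the obtuse alternative 180° − 26.6529° ≈ 153.347° is rejected.)

B = 26.65°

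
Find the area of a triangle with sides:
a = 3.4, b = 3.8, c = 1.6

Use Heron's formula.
s = (3.4 + 3.8 + 1.6)/2 = 8.8/2 = 4.4
s − a = 1, s − b = 0.6, s − c = 2.8
s(s−a)(s−b)(s−c) = 4.4·1·0.6·2.8 ≈ 7.392
Area = √7.392 ≈ 2.71882

Area = 2.719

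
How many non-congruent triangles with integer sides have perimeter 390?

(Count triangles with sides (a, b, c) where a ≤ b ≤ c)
Let a ≤ b ≤ c with a + b + c = 390. The only binding inequality is a + b > c, i.e. 390 − c > c, so c < 390/2; and c ≥ 390/3 since c is the largest side.
So 130 ≤ c ≤ 194. For each c, b runs from ⌈(390 − c)/2⌉ up to c (then a = 390 − b − c satisfies 1 ≤ a ≤ b automatically), giving c − ⌈(390 − c)/2⌉ + 1 choices.
Summing over c: 1 + 2 + 4 + 5 + … + 95 + 97  (65 terms, c = 130, …, 194) = 3169
Check (closed form: nearest integer to p²/48 for even p, (p+3)²/48 for odd p): 390²/48 = 152100/48 ≈ 3168.75 → 3169

3169 triangles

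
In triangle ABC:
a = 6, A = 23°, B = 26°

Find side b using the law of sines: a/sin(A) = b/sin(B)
a/sin(A) = b/sin(B)  ⇒  b = a·sin(B)/sin(A) = 6·sin(26°)/sin(23°)
sin(26°) ≈ 0.438371, sin(23°) ≈ 0.390731
b ≈ 6·0.438371/0.390731 ≈ 2.63023/0.390731 ≈ 6.73155

b = 6.732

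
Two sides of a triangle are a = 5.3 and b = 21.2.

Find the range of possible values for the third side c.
Triangle inequality: |a − b| < c < a + b
|a − b| = |5.3 − 21.2| = 15.9
a + b = 5.3 + 21.2 = 26.5

15.9 < c < 26.5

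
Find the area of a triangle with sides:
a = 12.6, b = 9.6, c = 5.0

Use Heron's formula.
s = (12.6 + 9.6 + 5.0)/2 = 27.2/2 = 13.6
s − a = 1, s − b = 4, s − c = 8.6
s(s−a)(s−b)(s−c) = 13.6·1·4·8.6 ≈ 467.84
Area = √467.84 ≈ 21.6296

Area = 21.63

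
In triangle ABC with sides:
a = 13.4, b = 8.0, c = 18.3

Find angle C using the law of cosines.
c² = a² + b² − 2ab·cos(C)  ⇒  cos(C) = (a² + b² − c²)/(2ab)
cos(C) = (13.4² + 8.0² − 18.3²)/(2·13.4·8.0) = (179.56 + 64 − 334.89)/214.4 = -91.33/214.4 ≈ -0.425979
C = arccos(-0.425979) ≈ 115.213°

C = 115.2°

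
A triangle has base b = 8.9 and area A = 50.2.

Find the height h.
A = ½·b·h  ⇒  h = 2A/b = 2·50.2/8.9 = 100.4/8.9 ≈ 11.2809

h = 11.28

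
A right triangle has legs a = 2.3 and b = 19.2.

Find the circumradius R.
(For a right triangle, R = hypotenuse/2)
Hypotenuse c = √(a² + b²) = √(5.29 + 368.64) = √373.93 ≈ 19.3373
R = c/2 ≈ 19.3373/2 ≈ 9.66863

R = 9.669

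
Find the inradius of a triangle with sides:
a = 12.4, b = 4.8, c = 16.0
r = Area/s where s is the semi-perimeter.
s = (12.4 + 4.8 + 16.0)/2 = 33.2/2 = 16.6
Area = √(s(s−a)(s−b)(s−c)) = √(16.6·4.2·11.8·0.6) ≈ √493.618 ≈ 22.2175
r ≈ 22.2175/16.6 ≈ 1.3384

r = 1.338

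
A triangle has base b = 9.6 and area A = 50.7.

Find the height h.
A = ½·b·h  ⇒  h = 2A/b = 2·50.7/9.6 = 101.4/9.6 ≈ 10.5625

h = 10.56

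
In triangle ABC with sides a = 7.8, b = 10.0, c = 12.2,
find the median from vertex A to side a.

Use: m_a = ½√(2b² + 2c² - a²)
m_a = ½√(2·10.0² + 2·12.2² − 7.8²) = ½√(2·100 + 2·148.84 − 60.84) = ½√(200 + 297.68 − 60.84) = ½√436.84
√436.84 ≈ 20.9007, so m_a ≈ 10.4504

m_a = 10.45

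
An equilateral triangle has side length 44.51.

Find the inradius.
r = Area/s with s the semi-perimeter.
Area = (√3/4)·44.51² = (√3/4)·1981.1401 ≈ 0.433013·1981.1401 ≈ 857.859
s = 3·44.51/2 = 66.765
r ≈ 857.859/66.765 ≈ 12.8489
(Equivalently r = side/(2√3) = 44.51/3.4641 ≈ 12.8489.)

r = 12.85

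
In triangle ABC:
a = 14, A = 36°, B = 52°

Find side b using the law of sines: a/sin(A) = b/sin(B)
a/sin(A) = b/sin(B)  ⇒  b = a·sin(B)/sin(A) = 14·sin(52°)/sin(36°)
sin(52°) ≈ 0.788011, sin(36°) ≈ 0.587785
b ≈ 14·0.788011/0.587785 ≈ 11.0322/0.587785 ≈ 18.769

b = 18.77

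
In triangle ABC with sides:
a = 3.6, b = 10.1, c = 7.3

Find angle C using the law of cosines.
c² = a² + b² − 2ab·cos(C)  ⇒  cos(C) = (a² + b² − c²)/(2ab)
cos(C) = (3.6² + 10.1² − 7.3²)/(2·3.6·10.1) = (12.96 + 102.01 − 53.29)/72.72 = 61.68/72.72 ≈ 0.848185
C = arccos(0.848185) ≈ 31.9852°

C = 31.99°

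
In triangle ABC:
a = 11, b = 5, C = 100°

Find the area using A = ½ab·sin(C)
A = ½·a·b·sin(C) = ½·11·5·sin(100°)
sin(100°) ≈ 0.984808
A ≈ ½·55·0.984808 = 27.5·0.984808 ≈ 27.0822

Area = 27.08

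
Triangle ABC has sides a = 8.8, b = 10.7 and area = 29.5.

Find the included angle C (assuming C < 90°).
Area = ½·a·b·sin(C)  ⇒  sin(C) = 2·Area/(a·b) = 2·29.5/(8.8·10.7) = 59/94.16 ≈ 0.626593
C = arcsin(0.626593) ≈ 38.7992° (taking the acute solution since C < 90°)

C = 38.8°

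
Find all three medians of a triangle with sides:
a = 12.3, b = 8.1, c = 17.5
Median formula: m_a = ½√(2b² + 2c² − a²) (and cyclically). a² = 151.29, b² = 65.61, c² = 306.25.
m_a = ½√(2·65.61 + 2·306.25 − 151.29) = ½√592.43 ≈ ½·24.3399 ≈ 12.1699
m_b = ½√(2·151.29 + 2·306.25 − 65.61) = ½√849.47 ≈ ½·29.1457 ≈ 14.5728
m_c = ½√(2·151.29 + 2·65.61 − 306.25) = ½√127.55 ≈ ½·11.2938 ≈ 5.6469

m_a = 12.17, m_b = 14.57, m_c = 5.647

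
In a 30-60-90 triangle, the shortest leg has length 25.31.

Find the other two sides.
In a 30-60-90 triangle the sides are in ratio 1 : √3 : 2 (short leg : long leg : hypotenuse).
Long leg = 25.31·√3 ≈ 25.31·1.73205 ≈ 43.8382
Hypotenuse = 2·25.31 = 50.62

Long leg = 25.31√3 = 43.84, Hypotenuse = 50.62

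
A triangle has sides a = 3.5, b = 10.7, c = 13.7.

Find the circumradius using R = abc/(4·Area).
First find the area with Heron's formula.
s = (3.5 + 10.7 + 13.7)/2 = 13.95
Area = √(s(s−a)(s−b)(s−c)) = √(13.95·10.45·3.25·0.25) ≈ √118.444 ≈ 10.8832
abc = 3.5·10.7·13.7 = 513.065
R = abc/(4·Area) ≈ 513.065/(4·10.8832) = 513.065/43.5328 ≈ 11.7857

R = 11.79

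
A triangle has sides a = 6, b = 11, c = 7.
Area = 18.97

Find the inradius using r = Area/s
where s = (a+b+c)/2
s = (6 + 11 + 7)/2 = 24/2 = 12
r = Area/s = 18.97/12 ≈ 1.58083

r = 1.581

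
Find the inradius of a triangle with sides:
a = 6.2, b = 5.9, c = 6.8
r = Area/s where s is the semi-perimeter.
s = (6.2 + 5.9 + 6.8)/2 = 18.9/2 = 9.45
Area = √(s(s−a)(s−b)(s−c)) = √(9.45·3.25·3.55·2.65) ≈ √288.928 ≈ 16.9979
r ≈ 16.9979/9.45 ≈ 1.79872

r = 1.799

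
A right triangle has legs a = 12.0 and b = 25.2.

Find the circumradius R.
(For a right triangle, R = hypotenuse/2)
Hypotenuse c = √(a² + b²) = √(144 + 635.04) = √779.04 ≈ 27.9113
R = c/2 ≈ 27.9113/2 ≈ 13.9556

R = 13.96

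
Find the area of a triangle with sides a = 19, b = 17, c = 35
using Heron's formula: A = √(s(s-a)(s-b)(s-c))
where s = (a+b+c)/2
s = (19 + 17 + 35)/2 = 71/2 = 35.5
s − a = 16.5, s − b = 18.5, s − c = 0.5
s(s−a)(s−b)(s−c) = 35.5·16.5·18.5·0.5 = 5418.1875
Area = √5418.1875 ≈ 73.6083

s = 35.5, Area = 73.61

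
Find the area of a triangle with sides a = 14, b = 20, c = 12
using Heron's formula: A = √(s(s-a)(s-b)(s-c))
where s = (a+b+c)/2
s = (14 + 20 + 12)/2 = 46/2 = 23
s − a = 9, s − b = 3, s − c = 11
s(s−a)(s−b)(s−c) = 23·9·3·11 = 6831
Area = √6831 ≈ 82.6499

s = 23.0, Area = 82.65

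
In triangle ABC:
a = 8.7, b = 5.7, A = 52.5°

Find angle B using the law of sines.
a/sin(A) = b/sin(B)  ⇒  sin(B) = b·sin(A)/a = 5.7·sin(52.5°)/8.7
sin(52.5°) ≈ 0.793353
sin(B) ≈ 5.7·0.793353/8.7 ≈ 4.52211/8.7 ≈ 0.519783
B = arcsin(0.519783) ≈ 31.3177°
(Since b ≤ a we need B ≤ A, so the obtuse alternative 180° − 31.3177° ≈ 148.682° is rejected.)

B = 31.32°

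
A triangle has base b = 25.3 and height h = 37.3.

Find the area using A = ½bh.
A = ½·b·h = ½·25.3·37.3 = ½·943.69 = 471.845

Area = 471.845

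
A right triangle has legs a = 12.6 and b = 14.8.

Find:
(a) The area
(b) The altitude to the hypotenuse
(a) The legs are perpendicular, so Area = ½·a·b = ½·12.6·14.8 = ½·186.48 = 93.24
(b) Hypotenuse c = √(a² + b²) = √(158.76 + 219.04) = √377.8 ≈ 19.4371
    Area = ½·c·h_c  ⇒  h_c = 2·Area/c = 186.48/19.4371 ≈ 9.59403

Area = 93.24, h_c = 9.594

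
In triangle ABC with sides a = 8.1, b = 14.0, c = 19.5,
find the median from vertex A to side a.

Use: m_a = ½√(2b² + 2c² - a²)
m_a = ½√(2·14.0² + 2·19.5² − 8.1²) = ½√(2·196 + 2·380.25 − 65.61) = ½√(392 + 760.5 − 65.61) = ½√1086.89
√1086.89 ≈ 32.968, so m_a ≈ 16.484

m_a = 16.48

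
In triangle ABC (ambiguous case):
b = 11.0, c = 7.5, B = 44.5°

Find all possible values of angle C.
b/sin(B) = c/sin(C)  ⇒  sin(C) = c·sin(B)/b = 7.5·sin(44.5°)/11.0
sin(44.5°) ≈ 0.700909
sin(C) ≈ 7.5·0.700909/11.0 ≈ 5.25682/11.0 ≈ 0.477893
Candidate 1: C₁ = arcsin(0.477893) ≈ 28.5479°  →  A = 180° − 44.5° − 28.5479° ≈ 106.952° > 0, valid
Candidate 2: C₂ = 180° − C₁ ≈ 151.452°  →  A = 180° − 44.5° − 151.452° ≈ -15.9521° ≤ 0, not a valid triangle

C = 28.55° (one solution)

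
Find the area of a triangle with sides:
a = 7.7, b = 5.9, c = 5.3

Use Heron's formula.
s = (7.7 + 5.9 + 5.3)/2 = 18.9/2 = 9.45
s − a = 1.75, s − b = 3.55, s − c = 4.15
s(s−a)(s−b)(s−c) = 9.45·1.75·3.55·4.15 ≈ 243.639
Area = √243.639 ≈ 15.6089

Area = 15.61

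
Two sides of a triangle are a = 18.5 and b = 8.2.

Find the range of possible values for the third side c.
Triangle inequality: |a − b| < c < a + b
|a − b| = |18.5 − 8.2| = 10.3
a + b = 18.5 + 8.2 = 26.7

10.3 < c < 26.7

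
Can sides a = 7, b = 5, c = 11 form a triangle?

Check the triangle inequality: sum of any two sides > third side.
a + b vs c: 7 + 5 = 12 > 11  ✓
a + c vs b: 7 + 11 = 18 > 5  ✓
b + c vs a: 5 + 11 = 16 > 7  ✓

Yes, triangle inequality satisfied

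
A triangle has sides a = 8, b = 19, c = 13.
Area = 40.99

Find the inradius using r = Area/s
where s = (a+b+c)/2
s = (8 + 19 + 13)/2 = 40/2 = 20
r = Area/s = 40.99/20 ≈ 2.0495

r = 2.05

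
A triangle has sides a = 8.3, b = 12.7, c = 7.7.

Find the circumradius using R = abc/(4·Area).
First find the area with Heron's formula.
s = (8.3 + 12.7 + 7.7)/2 = 14.35
Area = √(s(s−a)(s−b)(s−c)) = √(14.35·6.05·1.65·6.65) ≈ √952.605 ≈ 30.8643
abc = 8.3·12.7·7.7 = 811.657
R = abc/(4·Area) ≈ 811.657/(4·30.8643) = 811.657/123.457 ≈ 6.5744

R = 6.574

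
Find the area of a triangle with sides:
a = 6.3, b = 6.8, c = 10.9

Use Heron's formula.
s = (6.3 + 6.8 + 10.9)/2 = 24/2 = 12
s − a = 5.7, s − b = 5.2, s − c = 1.1
s(s−a)(s−b)(s−c) = 12·5.7·5.2·1.1 ≈ 391.248
Area = √391.248 ≈ 19.78

Area = 19.78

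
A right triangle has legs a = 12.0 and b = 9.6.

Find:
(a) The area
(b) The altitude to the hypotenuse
(a) The legs are perpendicular, so Area = ½·a·b = ½·12.0·9.6 = ½·115.2 = 57.6
(b) Hypotenuse c = √(a² + b²) = √(144 + 92.16) = √236.16 ≈ 15.3675
    Area = ½·c·h_c  ⇒  h_c = 2·Area/c = 115.2/15.3675 ≈ 7.49634

Area = 57.6, h_c = 7.496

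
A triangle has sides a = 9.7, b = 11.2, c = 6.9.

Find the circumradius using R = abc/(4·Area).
First find the area with Heron's formula.
s = (9.7 + 11.2 + 6.9)/2 = 13.9
Area = √(s(s−a)(s−b)(s−c)) = √(13.9·4.2·2.7·7) ≈ √1103.38 ≈ 33.2172
abc = 9.7·11.2·6.9 = 749.616
R = abc/(4·Area) ≈ 749.616/(4·33.2172) = 749.616/132.869 ≈ 5.64178

R = 5.642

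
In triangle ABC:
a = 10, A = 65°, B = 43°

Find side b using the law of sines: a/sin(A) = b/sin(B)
a/sin(A) = b/sin(B)  ⇒  b = a·sin(B)/sin(A) = 10·sin(43°)/sin(65°)
sin(43°) ≈ 0.681998, sin(65°) ≈ 0.906308
b ≈ 10·0.681998/0.906308 ≈ 6.81998/0.906308 ≈ 7.52502

b = 7.525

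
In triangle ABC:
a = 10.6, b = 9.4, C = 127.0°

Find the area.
Two sides and the included angle (SAS): A = ½·a·b·sin(C) = ½·10.6·9.4·sin(127.0°)
sin(127.0°) ≈ 0.798636
A ≈ ½·99.64·0.798636 = 49.82·0.798636 ≈ 39.788

Area = 39.79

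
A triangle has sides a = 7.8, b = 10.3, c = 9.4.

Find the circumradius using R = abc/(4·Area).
First find the area with Heron's formula.
s = (7.8 + 10.3 + 9.4)/2 = 13.75
Area = √(s(s−a)(s−b)(s−c)) = √(13.75·5.95·3.45·4.35) ≈ √1227.8 ≈ 35.04
abc = 7.8·10.3·9.4 = 755.196
R = abc/(4·Area) ≈ 755.196/(4·35.04) = 755.196/140.16 ≈ 5.3881

R = 5.388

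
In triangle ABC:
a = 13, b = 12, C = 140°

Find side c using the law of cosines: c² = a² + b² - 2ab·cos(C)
c² = 13² + 12² − 2·13·12·cos(140°)
cos(140°) ≈ -0.766044
c² ≈ 169 + 144 − 312·(-0.766044) ≈ 313 + 239.006 ≈ 552.006
c ≈ √552.006 ≈ 23.4948

c = 23.49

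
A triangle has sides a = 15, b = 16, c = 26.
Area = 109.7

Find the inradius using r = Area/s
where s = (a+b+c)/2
s = (15 + 16 + 26)/2 = 57/2 = 28.5
r = Area/s = 109.7/28.5 ≈ 3.84912

r = 3.849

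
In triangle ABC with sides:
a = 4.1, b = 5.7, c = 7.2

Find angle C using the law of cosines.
c² = a² + b² − 2ab·cos(C)  ⇒  cos(C) = (a² + b² − c²)/(2ab)
cos(C) = (4.1² + 5.7² − 7.2²)/(2·4.1·5.7) = (16.81 + 32.49 − 51.84)/46.74 = -2.54/46.74 ≈ -0.0543432
C = arccos(-0.0543432) ≈ 93.1152°

C = 93.12°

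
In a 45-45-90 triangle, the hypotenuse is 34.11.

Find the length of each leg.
In a 45-45-90 triangle hypotenuse = leg·√2, so leg = hypotenuse/√2.
Leg = 34.11/√2 ≈ 34.11/1.41421 ≈ 24.1194

Each leg = 24.12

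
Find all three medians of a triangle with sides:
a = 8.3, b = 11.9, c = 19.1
Median formula: m_a = ½√(2b² + 2c² − a²) (and cyclically). a² = 68.89, b² = 141.61, c² = 364.81.
m_a = ½√(2·141.61 + 2·364.81 − 68.89) = ½√943.95 ≈ ½·30.7238 ≈ 15.3619
m_b = ½√(2·68.89 + 2·364.81 − 141.61) = ½√725.79 ≈ ½·26.9405 ≈ 13.4702
m_c = ½√(2·68.89 + 2·141.61 − 364.81) = ½√56.19 ≈ ½·7.496 ≈ 3.748

m_a = 15.36, m_b = 13.47, m_c = 3.748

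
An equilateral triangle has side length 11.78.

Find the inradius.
r = Area/s with s the semi-perimeter.
Area = (√3/4)·11.78² = (√3/4)·138.7684 ≈ 0.433013·138.7684 ≈ 60.0885
s = 3·11.78/2 = 17.67
r ≈ 60.0885/17.67 ≈ 3.40059
(Equivalently r = side/(2√3) = 11.78/3.4641 ≈ 3.40059.)

r = 3.401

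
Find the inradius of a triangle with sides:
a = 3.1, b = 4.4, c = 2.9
r = Area/s where s is the semi-perimeter.
s = (3.1 + 4.4 + 2.9)/2 = 10.4/2 = 5.2
Area = √(s(s−a)(s−b)(s−c)) = √(5.2·2.1·0.8·2.3) ≈ √20.0928 ≈ 4.4825
r ≈ 4.4825/5.2 ≈ 0.862019

r = 0.862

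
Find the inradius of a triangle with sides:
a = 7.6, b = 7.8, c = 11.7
r = Area/s where s is the semi-perimeter.
s = (7.6 + 7.8 + 11.7)/2 = 27.1/2 = 13.55
Area = √(s(s−a)(s−b)(s−c)) = √(13.55·5.95·5.75·1.85) ≈ √857.622 ≈ 29.2852
r ≈ 29.2852/13.55 ≈ 2.16127

r = 2.161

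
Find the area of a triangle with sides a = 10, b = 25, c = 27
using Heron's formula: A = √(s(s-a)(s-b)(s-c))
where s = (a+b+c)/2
s = (10 + 25 + 27)/2 = 62/2 = 31
s − a = 21, s − b = 6, s − c = 4
s(s−a)(s−b)(s−c) = 31·21·6·4 = 15624
Area = √15624 ≈ 124.996

s = 31.0, Area = 125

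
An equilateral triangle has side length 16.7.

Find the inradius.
r = Area/s with s the semi-perimeter.
Area = (√3/4)·16.7² = (√3/4)·278.89 ≈ 0.433013·278.89 ≈ 120.763
s = 3·16.7/2 = 25.05
r ≈ 120.763/25.05 ≈ 4.82087
(Equivalently r = side/(2√3) = 16.7/3.4641 ≈ 4.82087.)

r = 4.821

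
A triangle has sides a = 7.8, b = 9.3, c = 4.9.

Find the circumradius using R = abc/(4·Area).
First find the area with Heron's formula.
s = (7.8 + 9.3 + 4.9)/2 = 11
Area = √(s(s−a)(s−b)(s−c)) = √(11·3.2·1.7·6.1) ≈ √365.024 ≈ 19.1056
abc = 7.8·9.3·4.9 = 355.446
R = abc/(4·Area) ≈ 355.446/(4·19.1056) = 355.446/76.4224 ≈ 4.65107

R = 4.651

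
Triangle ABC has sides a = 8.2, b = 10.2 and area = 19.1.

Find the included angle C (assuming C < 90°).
Area = ½·a·b·sin(C)  ⇒  sin(C) = 2·Area/(a·b) = 2·19.1/(8.2·10.2) = 38.2/83.64 ≈ 0.456719
C = arcsin(0.456719) ≈ 27.1756° (taking the acute solution since C < 90°)

C = 27.18°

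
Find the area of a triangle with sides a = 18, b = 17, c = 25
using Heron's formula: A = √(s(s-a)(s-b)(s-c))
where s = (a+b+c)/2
s = (18 + 17 + 25)/2 = 60/2 = 30
s − a = 12, s − b = 13, s − c = 5
s(s−a)(s−b)(s−c) = 30·12·13·5 = 23400
Area = √23400 ≈ 152.971

s = 30.0, Area = 153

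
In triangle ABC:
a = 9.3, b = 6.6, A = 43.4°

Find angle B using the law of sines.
a/sin(A) = b/sin(B)  ⇒  sin(B) = b·sin(A)/a = 6.6·sin(43.4°)/9.3
sin(43.4°) ≈ 0.687088
sin(B) ≈ 6.6·0.687088/9.3 ≈ 4.53478/9.3 ≈ 0.48761
B = arcsin(0.48761) ≈ 29.1836°
(Since b ≤ a we need B ≤ A, so the obtuse alternative 180° − 29.1836° ≈ 150.816° is rejected.)

B = 29.18°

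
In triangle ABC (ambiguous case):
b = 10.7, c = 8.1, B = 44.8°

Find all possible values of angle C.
b/sin(B) = c/sin(C)  ⇒  sin(C) = c·sin(B)/b = 8.1·sin(44.8°)/10.7
sin(44.8°) ≈ 0.704634
sin(C) ≈ 8.1·0.704634/10.7 ≈ 5.70754/10.7 ≈ 0.533415
Candidate 1: C₁ = arcsin(0.533415) ≈ 32.2365°  →  A = 180° − 44.8° − 32.2365° ≈ 102.964° > 0, valid
Candidate 2: C₂ = 180° − C₁ ≈ 147.764°  →  A = 180° − 44.8° − 147.764° ≈ -12.5635° ≤ 0, not a valid triangle

C = 32.24° (one solution)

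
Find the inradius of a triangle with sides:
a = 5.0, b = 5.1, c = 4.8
r = Area/s where s is the semi-perimeter.
s = (5.0 + 5.1 + 4.8)/2 = 14.9/2 = 7.45
Area = √(s(s−a)(s−b)(s−c)) = √(7.45·2.45·2.35·2.65) ≈ √113.667 ≈ 10.6615
r ≈ 10.6615/7.45 ≈ 1.43107

r = 1.431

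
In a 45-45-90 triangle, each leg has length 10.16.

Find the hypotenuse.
In a 45-45-90 triangle the sides are in ratio 1 : 1 : √2, so hypotenuse = leg·√2.
Hypotenuse = 10.16·√2 ≈ 10.16·1.41421 ≈ 14.3684

Hypotenuse = 10.16√2 = 14.37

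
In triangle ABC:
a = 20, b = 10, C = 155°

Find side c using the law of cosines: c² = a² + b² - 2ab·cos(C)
c² = 20² + 10² − 2·20·10·cos(155°)
cos(155°) ≈ -0.906308
c² ≈ 400 + 100 − 400·(-0.906308) ≈ 500 + 362.523 ≈ 862.523
c ≈ √862.523 ≈ 29.3687

c = 29.37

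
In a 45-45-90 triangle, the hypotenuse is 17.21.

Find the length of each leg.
In a 45-45-90 triangle hypotenuse = leg·√2, so leg = hypotenuse/√2.
Leg = 17.21/√2 ≈ 17.21/1.41421 ≈ 12.1693

Each leg = 12.17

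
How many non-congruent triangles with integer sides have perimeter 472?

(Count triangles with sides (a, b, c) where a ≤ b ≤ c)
Let a ≤ b ≤ c with a + b + c = 472. The only binding inequality is a + b > c, i.e. 472 − c > c, so c < 472/2; and c ≥ 472/3 since c is the largest side.
So 158 ≤ c ≤ 235. For each c, b runs from ⌈(472 − c)/2⌉ up to c (then a = 472 − b − c satisfies 1 ≤ a ≤ b automatically), giving c − ⌈(472 − c)/2⌉ + 1 choices.
Summing over c: 2 + 3 + 5 + 6 + … + 116 + 117  (78 terms, c = 158, …, 235) = 4641
Check (closed form: nearest integer to p²/48 for even p, (p+3)²/48 for odd p): 472²/48 = 222784/48 ≈ 4641.33 → 4641

4641 triangles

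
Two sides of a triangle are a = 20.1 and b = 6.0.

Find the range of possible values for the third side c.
Triangle inequality: |a − b| < c < a + b
|a − b| = |20.1 − 6.0| = 14.1
a + b = 20.1 + 6.0 = 26.1

14.1 < c < 26.1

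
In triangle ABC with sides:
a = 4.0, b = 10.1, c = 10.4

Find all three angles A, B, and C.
Law of cosines for each angle (a² = 16, b² = 102.01, c² = 108.16):
cos(A) = (b² + c² − a²)/(2bc) = (102.01 + 108.16 − 16)/(2·10.1·10.4) = 194.17/210.08 ≈ 0.924267  ⇒  A ≈ 22.4419°
cos(B) = (a² + c² − b²)/(2ac) = (16 + 108.16 − 102.01)/(2·4.0·10.4) = 22.15/83.2 ≈ 0.266226  ⇒  B ≈ 74.5602°
cos(C) = (a² + b² − c²)/(2ab) = (16 + 102.01 − 108.16)/(2·4.0·10.1) = 9.85/80.8 ≈ 0.121906  ⇒  C ≈ 82.9979°
Check: A + B + C ≈ 180°

A = 22.44°, B = 74.56°, C = 83°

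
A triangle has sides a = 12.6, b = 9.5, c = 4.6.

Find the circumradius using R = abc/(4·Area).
First find the area with Heron's formula.
s = (12.6 + 9.5 + 4.6)/2 = 13.35
Area = √(s(s−a)(s−b)(s−c)) = √(13.35·0.75·3.85·8.75) ≈ √337.296 ≈ 18.3656
abc = 12.6·9.5·4.6 = 550.62
R = abc/(4·Area) ≈ 550.62/(4·18.3656) = 550.62/73.4625 ≈ 7.49525

R = 7.495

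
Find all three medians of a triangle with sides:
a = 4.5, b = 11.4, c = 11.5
Median formula: m_a = ½√(2b² + 2c² − a²) (and cyclically). a² = 20.25, b² = 129.96, c² = 132.25.
m_a = ½√(2·129.96 + 2·132.25 − 20.25) = ½√504.17 ≈ ½·22.4537 ≈ 11.2269
m_b = ½√(2·20.25 + 2·132.25 − 129.96) = ½√175.04 ≈ ½·13.2303 ≈ 6.61513
m_c = ½√(2·20.25 + 2·129.96 − 132.25) = ½√168.17 ≈ ½·12.968 ≈ 6.48402

m_a = 11.23, m_b = 6.615, m_c = 6.484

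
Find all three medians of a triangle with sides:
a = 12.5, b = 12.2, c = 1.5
Median formula: m_a = ½√(2b² + 2c² − a²) (and cyclically). a² = 156.25, b² = 148.84, c² = 2.25.
m_a = ½√(2·148.84 + 2·2.25 − 156.25) = ½√145.93 ≈ ½·12.0801 ≈ 6.04007
m_b = ½√(2·156.25 + 2·2.25 − 148.84) = ½√168.16 ≈ ½·12.9677 ≈ 6.48383
m_c = ½√(2·156.25 + 2·148.84 − 2.25) = ½√607.93 ≈ ½·24.6562 ≈ 12.3281

m_a = 6.04, m_b = 6.484, m_c = 12.33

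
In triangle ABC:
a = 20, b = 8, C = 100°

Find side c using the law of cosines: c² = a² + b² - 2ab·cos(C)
c² = 20² + 8² − 2·20·8·cos(100°)
cos(100°) ≈ -0.173648
c² ≈ 400 + 64 − 320·(-0.173648) ≈ 464 + 55.5674 ≈ 519.567
c ≈ √519.567 ≈ 22.794

c = 22.79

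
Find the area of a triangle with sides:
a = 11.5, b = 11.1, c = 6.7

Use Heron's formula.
s = (11.5 + 11.1 + 6.7)/2 = 29.3/2 = 14.65
s − a = 3.15, s − b = 3.55, s − c = 7.95
s(s−a)(s−b)(s−c) = 14.65·3.15·3.55·7.95 ≈ 1302.4
Area = √1302.4 ≈ 36.0887

Area = 36.09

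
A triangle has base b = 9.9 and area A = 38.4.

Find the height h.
A = ½·b·h  ⇒  h = 2A/b = 2·38.4/9.9 = 76.8/9.9 ≈ 7.75758

h = 7.758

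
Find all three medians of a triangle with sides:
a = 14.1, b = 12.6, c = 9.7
Median formula: m_a = ½√(2b² + 2c² − a²) (and cyclically). a² = 198.81, b² = 158.76, c² = 94.09.
m_a = ½√(2·158.76 + 2·94.09 − 198.81) = ½√306.89 ≈ ½·17.5183 ≈ 8.75914
m_b = ½√(2·198.81 + 2·94.09 − 158.76) = ½√427.04 ≈ ½·20.6649 ≈ 10.3325
m_c = ½√(2·198.81 + 2·158.76 − 94.09) = ½√621.05 ≈ ½·24.9209 ≈ 12.4604

m_a = 8.759, m_b = 10.33, m_c = 12.46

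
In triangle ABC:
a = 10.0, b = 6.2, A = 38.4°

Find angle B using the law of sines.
a/sin(A) = b/sin(B)  ⇒  sin(B) = b·sin(A)/a = 6.2·sin(38.4°)/10.0
sin(38.4°) ≈ 0.621148
sin(B) ≈ 6.2·0.621148/10.0 ≈ 3.85112/10.0 ≈ 0.385112
B = arcsin(0.385112) ≈ 22.6507°
(Since b ≤ a we need B ≤ A, so the obtuse alternative 180° − 22.6507° ≈ 157.349° is rejected.)

B = 22.65°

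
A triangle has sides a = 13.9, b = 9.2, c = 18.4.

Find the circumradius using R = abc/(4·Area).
First find the area with Heron's formula.
s = (13.9 + 9.2 + 18.4)/2 = 20.75
Area = √(s(s−a)(s−b)(s−c)) = √(20.75·6.85·11.55·2.35) ≈ √3857.97 ≈ 62.1125
abc = 13.9·9.2·18.4 = 2352.992
R = abc/(4·Area) ≈ 2352.992/(4·62.1125) = 2352.992/248.45 ≈ 9.47068

R = 9.471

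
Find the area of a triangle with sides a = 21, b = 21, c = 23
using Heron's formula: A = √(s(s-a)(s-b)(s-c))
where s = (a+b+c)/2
s = (21 + 21 + 23)/2 = 65/2 = 32.5
s − a = 11.5, s − b = 11.5, s − c = 9.5
s(s−a)(s−b)(s−c) = 32.5·11.5·11.5·9.5 = 40832.1875
Area = √40832.1875 ≈ 202.07

s = 32.5, Area = 202.1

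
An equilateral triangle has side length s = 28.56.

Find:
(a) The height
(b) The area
(a) The height splits the triangle into two 30-60-90 halves: h = s·√3/2 = 28.56·1.73205/2 ≈ 49.4674/2 ≈ 24.7337
(b) Area = (√3/4)·s² = (√3/4)·28.56² = (√3/4)·815.6736 ≈ 0.433013·815.6736 ≈ 353.197

Height = 24.73, Area = 353.2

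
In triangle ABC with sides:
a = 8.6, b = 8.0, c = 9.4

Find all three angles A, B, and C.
Law of cosines for each angle (a² = 73.96, b² = 64, c² = 88.36):
cos(A) = (b² + c² − a²)/(2bc) = (64 + 88.36 − 73.96)/(2·8.0·9.4) = 78.4/150.4 ≈ 0.521277  ⇒  A ≈ 58.5821°
cos(B) = (a² + c² − b²)/(2ac) = (73.96 + 88.36 − 64)/(2·8.6·9.4) = 98.32/161.68 ≈ 0.608115  ⇒  B ≈ 52.5467°
cos(C) = (a² + b² − c²)/(2ab) = (73.96 + 64 − 88.36)/(2·8.6·8.0) = 49.6/137.6 ≈ 0.360465  ⇒  C ≈ 68.8712°
Check: A + B + C ≈ 180°

A = 58.58°, B = 52.55°, C = 68.87°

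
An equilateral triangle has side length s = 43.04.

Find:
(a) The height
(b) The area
(a) The height splits the triangle into two 30-60-90 halves: h = s·√3/2 = 43.04·1.73205/2 ≈ 74.5475/2 ≈ 37.2737
(b) Area = (√3/4)·s² = (√3/4)·43.04² = (√3/4)·1852.4416 ≈ 0.433013·1852.4416 ≈ 802.131

Height = 37.27, Area = 802.1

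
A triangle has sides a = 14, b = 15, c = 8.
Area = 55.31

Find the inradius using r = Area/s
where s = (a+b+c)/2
s = (14 + 15 + 8)/2 = 37/2 = 18.5
r = Area/s = 55.31/18.5 ≈ 2.98973

r = 2.99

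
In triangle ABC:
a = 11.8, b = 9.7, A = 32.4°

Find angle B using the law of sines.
a/sin(A) = b/sin(B)  ⇒  sin(B) = b·sin(A)/a = 9.7·sin(32.4°)/11.8
sin(32.4°) ≈ 0.535827
sin(B) ≈ 9.7·0.535827/11.8 ≈ 5.19752/11.8 ≈ 0.440468
B = arcsin(0.440468) ≈ 26.1337°
(Since b ≤ a we need B ≤ A, so the obtuse alternative 180° − 26.1337° ≈ 153.866° is rejected.)

B = 26.13°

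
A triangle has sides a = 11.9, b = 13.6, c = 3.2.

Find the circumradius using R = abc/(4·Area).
First find the area with Heron's formula.
s = (11.9 + 13.6 + 3.2)/2 = 14.35
Area = √(s(s−a)(s−b)(s−c)) = √(14.35·2.45·0.75·11.15) ≈ √294.005 ≈ 17.1466
abc = 11.9·13.6·3.2 = 517.888
R = abc/(4·Area) ≈ 517.888/(4·17.1466) = 517.888/68.5862 ≈ 7.5509

R = 7.551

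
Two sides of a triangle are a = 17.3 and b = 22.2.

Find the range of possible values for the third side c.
Triangle inequality: |a − b| < c < a + b
|a − b| = |17.3 − 22.2| = 4.9
a + b = 17.3 + 22.2 = 39.5

4.9 < c < 39.5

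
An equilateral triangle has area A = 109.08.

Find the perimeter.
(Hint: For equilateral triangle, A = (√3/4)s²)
A = (√3/4)s²  ⇒  s² = 4A/√3 = 4·109.08/√3 = 436.32/1.73205 ≈ 251.909
s ≈ √251.909 ≈ 15.8717
Perimeter = 3s ≈ 3·15.8717 ≈ 47.615

Perimeter = 47.61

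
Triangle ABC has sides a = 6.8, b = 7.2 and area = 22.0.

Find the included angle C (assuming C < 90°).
Area = ½·a·b·sin(C)  ⇒  sin(C) = 2·Area/(a·b) = 2·22.0/(6.8·7.2) = 44/48.96 ≈ 0.898693
C = arcsin(0.898693) ≈ 63.9868° (taking the acute solution since C < 90°)

C = 63.99°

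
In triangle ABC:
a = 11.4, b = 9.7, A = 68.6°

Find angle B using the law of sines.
a/sin(A) = b/sin(B)  ⇒  sin(B) = b·sin(A)/a = 9.7·sin(68.6°)/11.4
sin(68.6°) ≈ 0.931056
sin(B) ≈ 9.7·0.931056/11.4 ≈ 9.03124/11.4 ≈ 0.792214
B = arcsin(0.792214) ≈ 52.3929°
(Since b ≤ a we need B ≤ A, so the obtuse alternative 180° − 52.3929° ≈ 127.607° is rejected.)

B = 52.39°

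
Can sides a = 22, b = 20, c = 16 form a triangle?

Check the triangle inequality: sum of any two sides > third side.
a + b vs c: 22 + 20 = 42 > 16  ✓
a + c vs b: 22 + 16 = 38 > 20  ✓
b + c vs a: 20 + 16 = 36 > 22  ✓

Yes, triangle inequality satisfied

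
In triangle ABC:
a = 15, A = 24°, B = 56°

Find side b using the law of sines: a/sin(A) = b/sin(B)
a/sin(A) = b/sin(B)  ⇒  b = a·sin(B)/sin(A) = 15·sin(56°)/sin(24°)
sin(56°) ≈ 0.829038, sin(24°) ≈ 0.406737
b ≈ 15·0.829038/0.406737 ≈ 12.4356/0.406737 ≈ 30.574

b = 30.57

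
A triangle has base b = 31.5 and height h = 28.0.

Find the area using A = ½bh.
A = ½·b·h = ½·31.5·28.0 = ½·882 = 441

Area = 441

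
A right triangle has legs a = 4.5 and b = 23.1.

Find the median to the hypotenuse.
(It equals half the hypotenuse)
Hypotenuse c = √(a² + b²) = √(20.25 + 533.61) = √553.86 ≈ 23.5342
Median to hypotenuse = c/2 ≈ 23.5342/2 ≈ 11.7671

Median = 11.77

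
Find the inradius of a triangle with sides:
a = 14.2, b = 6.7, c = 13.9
r = Area/s where s is the semi-perimeter.
s = (14.2 + 6.7 + 13.9)/2 = 34.8/2 = 17.4
Area = √(s(s−a)(s−b)(s−c)) = √(17.4·3.2·10.7·3.5) ≈ √2085.22 ≈ 45.6642
r ≈ 45.6642/17.4 ≈ 2.62438

r = 2.624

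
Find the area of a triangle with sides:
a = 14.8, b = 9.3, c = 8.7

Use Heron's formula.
s = (14.8 + 9.3 + 8.7)/2 = 32.8/2 = 16.4
s − a = 1.6, s − b = 7.1, s − c = 7.7
s(s−a)(s−b)(s−c) = 16.4·1.6·7.1·7.7 ≈ 1434.54
Area = √1434.54 ≈ 37.8753

Area = 37.88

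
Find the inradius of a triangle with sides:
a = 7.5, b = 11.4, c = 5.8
r = Area/s where s is the semi-perimeter.
s = (7.5 + 11.4 + 5.8)/2 = 24.7/2 = 12.35
Area = √(s(s−a)(s−b)(s−c)) = √(12.35·4.85·0.95·6.55) ≈ √372.712 ≈ 19.3058
r ≈ 19.3058/12.35 ≈ 1.56322

r = 1.563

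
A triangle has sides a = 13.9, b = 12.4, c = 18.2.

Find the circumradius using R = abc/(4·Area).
First find the area with Heron's formula.
s = (13.9 + 12.4 + 18.2)/2 = 22.25
Area = √(s(s−a)(s−b)(s−c)) = √(22.25·8.35·9.85·4.05) ≈ √7411.53 ≈ 86.0902
abc = 13.9·12.4·18.2 = 3136.952
R = abc/(4·Area) ≈ 3136.952/(4·86.0902) = 3136.952/344.361 ≈ 9.10949

R = 9.109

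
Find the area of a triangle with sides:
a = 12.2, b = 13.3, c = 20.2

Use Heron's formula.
s = (12.2 + 13.3 + 20.2)/2 = 45.7/2 = 22.85
s − a = 10.65, s − b = 9.55, s − c = 2.65
s(s−a)(s−b)(s−c) = 22.85·10.65·9.55·2.65 ≈ 6158.64
Area = √6158.64 ≈ 78.477

Area = 78.48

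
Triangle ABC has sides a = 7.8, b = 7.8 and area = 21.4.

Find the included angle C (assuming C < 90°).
Area = ½·a·b·sin(C)  ⇒  sin(C) = 2·Area/(a·b) = 2·21.4/(7.8·7.8) = 42.8/60.84 ≈ 0.703485
C = arcsin(0.703485) ≈ 44.7072° (taking the acute solution since C < 90°)

C = 44.71°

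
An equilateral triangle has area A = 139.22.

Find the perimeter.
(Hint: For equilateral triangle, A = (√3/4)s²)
A = (√3/4)s²  ⇒  s² = 4A/√3 = 4·139.22/√3 = 556.88/1.73205 ≈ 321.515
s ≈ √321.515 ≈ 17.9308
Perimeter = 3s ≈ 3·17.9308 ≈ 53.7925

Perimeter = 53.79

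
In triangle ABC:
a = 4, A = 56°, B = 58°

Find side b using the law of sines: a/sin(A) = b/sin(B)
a/sin(A) = b/sin(B)  ⇒  b = a·sin(B)/sin(A) = 4·sin(58°)/sin(56°)
sin(58°) ≈ 0.848048, sin(56°) ≈ 0.829038
b ≈ 4·0.848048/0.829038 ≈ 3.39219/0.829038 ≈ 4.09172

b = 4.092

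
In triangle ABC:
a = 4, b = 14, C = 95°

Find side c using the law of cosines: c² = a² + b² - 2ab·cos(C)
c² = 4² + 14² − 2·4·14·cos(95°)
cos(95°) ≈ -0.0871557
c² ≈ 16 + 196 − 112·(-0.0871557) ≈ 212 + 9.76144 ≈ 221.761
c ≈ √221.761 ≈ 14.8917

c = 14.89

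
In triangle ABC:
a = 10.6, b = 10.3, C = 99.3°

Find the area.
Two sides and the included angle (SAS): A = ½·a·b·sin(C) = ½·10.6·10.3·sin(99.3°)
sin(99.3°) ≈ 0.986856
A ≈ ½·109.18·0.986856 = 54.59·0.986856 ≈ 53.8725

Area = 53.87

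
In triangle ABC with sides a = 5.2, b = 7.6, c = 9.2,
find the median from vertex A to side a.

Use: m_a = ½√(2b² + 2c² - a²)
m_a = ½√(2·7.6² + 2·9.2² − 5.2²) = ½√(2·57.76 + 2·84.64 − 27.04) = ½√(115.52 + 169.28 − 27.04) = ½√257.76
√257.76 ≈ 16.0549, so m_a ≈ 8.02745

m_a = 8.027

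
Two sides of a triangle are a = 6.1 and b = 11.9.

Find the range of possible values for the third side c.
Triangle inequality: |a − b| < c < a + b
|a − b| = |6.1 − 11.9| = 5.8
a + b = 6.1 + 11.9 = 18

5.8 < c < 18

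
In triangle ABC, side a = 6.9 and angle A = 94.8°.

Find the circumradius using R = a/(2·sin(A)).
R = a/(2·sin(A)) = 6.9/(2·sin(94.8°))
sin(94.8°) ≈ 0.996493
R ≈ 6.9/(2·0.996493) = 6.9/1.99299 ≈ 3.46214

R = 3.462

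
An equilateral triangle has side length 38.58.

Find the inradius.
r = Area/s with s the semi-perimeter.
Area = (√3/4)·38.58² = (√3/4)·1488.4164 ≈ 0.433013·1488.4164 ≈ 644.503
s = 3·38.58/2 = 57.87
r ≈ 644.503/57.87 ≈ 11.1371
(Equivalently r = side/(2√3) = 38.58/3.4641 ≈ 11.1371.)

r = 11.14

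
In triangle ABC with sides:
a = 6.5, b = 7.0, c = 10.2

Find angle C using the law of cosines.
c² = a² + b² − 2ab·cos(C)  ⇒  cos(C) = (a² + b² − c²)/(2ab)
cos(C) = (6.5² + 7.0² − 10.2²)/(2·6.5·7.0) = (42.25 + 49 − 104.04)/91 = -12.79/91 ≈ -0.140549
C = arccos(-0.140549) ≈ 98.0796°

C = 98.08°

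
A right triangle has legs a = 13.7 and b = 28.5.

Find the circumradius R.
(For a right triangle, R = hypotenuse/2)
Hypotenuse c = √(a² + b²) = √(187.69 + 812.25) = √999.94 ≈ 31.6218
R = c/2 ≈ 31.6218/2 ≈ 15.8109

R = 15.81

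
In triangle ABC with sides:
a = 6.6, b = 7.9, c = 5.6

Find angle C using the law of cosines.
c² = a² + b² − 2ab·cos(C)  ⇒  cos(C) = (a² + b² − c²)/(2ab)
cos(C) = (6.6² + 7.9² − 5.6²)/(2·6.6·7.9) = (43.56 + 62.41 − 31.36)/104.28 = 74.61/104.28 ≈ 0.715478
C = arccos(0.715478) ≈ 44.3176°

C = 44.32°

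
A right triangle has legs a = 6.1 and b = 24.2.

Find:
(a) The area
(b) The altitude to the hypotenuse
(a) The legs are perpendicular, so Area = ½·a·b = ½·6.1·24.2 = ½·147.62 = 73.81
(b) Hypotenuse c = √(a² + b²) = √(37.21 + 585.64) = √622.85 ≈ 24.957
    Area = ½·c·h_c  ⇒  h_c = 2·Area/c = 147.62/24.957 ≈ 5.91498

Area = 73.81, h_c = 5.915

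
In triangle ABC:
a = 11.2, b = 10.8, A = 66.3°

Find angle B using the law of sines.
a/sin(A) = b/sin(B)  ⇒  sin(B) = b·sin(A)/a = 10.8·sin(66.3°)/11.2
sin(66.3°) ≈ 0.915663
sin(B) ≈ 10.8·0.915663/11.2 ≈ 9.88916/11.2 ≈ 0.88296
B = arcsin(0.88296) ≈ 62.0016°
(Since b ≤ a we need B ≤ A, so the obtuse alternative 180° − 62.0016° ≈ 117.998° is rejected.)

B = 62°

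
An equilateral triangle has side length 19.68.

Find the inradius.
r = Area/s with s the semi-perimeter.
Area = (√3/4)·19.68² = (√3/4)·387.3024 ≈ 0.433013·387.3024 ≈ 167.707
s = 3·19.68/2 = 29.52
r ≈ 167.707/29.52 ≈ 5.68113
(Equivalently r = side/(2√3) = 19.68/3.4641 ≈ 5.68113.)

r = 5.681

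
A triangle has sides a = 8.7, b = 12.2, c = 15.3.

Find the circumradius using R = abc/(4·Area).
First find the area with Heron's formula.
s = (8.7 + 12.2 + 15.3)/2 = 18.1
Area = √(s(s−a)(s−b)(s−c)) = √(18.1·9.4·5.9·2.8) ≈ √2810.71 ≈ 53.0162
abc = 8.7·12.2·15.3 = 1623.942
R = abc/(4·Area) ≈ 1623.942/(4·53.0162) = 1623.942/212.065 ≈ 7.65777

R = 7.658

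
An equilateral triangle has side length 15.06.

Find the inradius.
r = Area/s with s the semi-perimeter.
Area = (√3/4)·15.06² = (√3/4)·226.8036 ≈ 0.433013·226.8036 ≈ 98.2088
s = 3·15.06/2 = 22.59
r ≈ 98.2088/22.59 ≈ 4.34745
(Equivalently r = side/(2√3) = 15.06/3.4641 ≈ 4.34745.)

r = 4.347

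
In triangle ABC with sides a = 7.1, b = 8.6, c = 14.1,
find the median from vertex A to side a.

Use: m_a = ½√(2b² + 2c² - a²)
m_a = ½√(2·8.6² + 2·14.1² − 7.1²) = ½√(2·73.96 + 2·198.81 − 50.41) = ½√(147.92 + 397.62 − 50.41) = ½√495.13
√495.13 ≈ 22.2515, so m_a ≈ 11.1258

m_a = 11.13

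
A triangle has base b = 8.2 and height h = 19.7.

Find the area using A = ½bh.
A = ½·b·h = ½·8.2·19.7 = ½·161.54 = 80.77

Area = 80.77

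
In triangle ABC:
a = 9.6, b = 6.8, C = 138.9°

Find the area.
Two sides and the included angle (SAS): A = ½·a·b·sin(C) = ½·9.6·6.8·sin(138.9°)
sin(138.9°) ≈ 0.657375
A ≈ ½·65.28·0.657375 = 32.64·0.657375 ≈ 21.4567

Area = 21.46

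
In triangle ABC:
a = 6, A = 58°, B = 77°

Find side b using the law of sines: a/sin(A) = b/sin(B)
a/sin(A) = b/sin(B)  ⇒  b = a·sin(B)/sin(A) = 6·sin(77°)/sin(58°)
sin(77°) ≈ 0.97437, sin(58°) ≈ 0.848048
b ≈ 6·0.97437/0.848048 ≈ 5.84622/0.848048 ≈ 6.89374

b = 6.894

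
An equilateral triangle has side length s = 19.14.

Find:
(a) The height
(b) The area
(a) The height splits the triangle into two 30-60-90 halves: h = s·√3/2 = 19.14·1.73205/2 ≈ 33.1515/2 ≈ 16.5757
(b) Area = (√3/4)·s² = (√3/4)·19.14² = (√3/4)·366.3396 ≈ 0.433013·366.3396 ≈ 158.63

Height = 16.58, Area = 158.6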